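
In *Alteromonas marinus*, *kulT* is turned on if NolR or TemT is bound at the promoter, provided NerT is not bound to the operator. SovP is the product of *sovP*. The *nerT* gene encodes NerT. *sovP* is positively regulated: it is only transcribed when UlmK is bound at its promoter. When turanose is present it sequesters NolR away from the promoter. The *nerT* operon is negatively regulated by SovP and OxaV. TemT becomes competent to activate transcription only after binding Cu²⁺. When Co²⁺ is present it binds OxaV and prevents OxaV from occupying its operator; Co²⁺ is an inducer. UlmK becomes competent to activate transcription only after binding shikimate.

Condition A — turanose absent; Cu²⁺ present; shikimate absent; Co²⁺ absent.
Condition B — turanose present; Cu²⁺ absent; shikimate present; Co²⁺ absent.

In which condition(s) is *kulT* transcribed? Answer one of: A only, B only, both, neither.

A only

Condition A:
Turanose is absent, so NolR is active.
Cu²⁺ is present, so TemT is active.
Shikimate is absent, so UlmK is inactive.
Required activator UlmK is absent, so *sovP* is not transcribed.
So SovP is not produced.
Co²⁺ is absent, so OxaV is active.
With repressor OxaV bound, *nerT* is not transcribed.
So NerT is not produced.
Activator NolR is present, so *kulT* is transcribed.
→ *kulT* is ON in A.
Condition B:
Turanose is present, so NolR is inactive.
Cu²⁺ is absent, so TemT is inactive.
Shikimate is present, so UlmK is active.
No repressor is bound and UlmK is active, so *sovP* is transcribed.
So SovP is produced and active.
Co²⁺ is absent, so OxaV is active.
With repressor SovP bound, *nerT* is not transcribed.
So NerT is not produced.
No activator is available at the *kulT* promoter, so *kulT* is not transcribed.
→ *kulT* is OFF in B.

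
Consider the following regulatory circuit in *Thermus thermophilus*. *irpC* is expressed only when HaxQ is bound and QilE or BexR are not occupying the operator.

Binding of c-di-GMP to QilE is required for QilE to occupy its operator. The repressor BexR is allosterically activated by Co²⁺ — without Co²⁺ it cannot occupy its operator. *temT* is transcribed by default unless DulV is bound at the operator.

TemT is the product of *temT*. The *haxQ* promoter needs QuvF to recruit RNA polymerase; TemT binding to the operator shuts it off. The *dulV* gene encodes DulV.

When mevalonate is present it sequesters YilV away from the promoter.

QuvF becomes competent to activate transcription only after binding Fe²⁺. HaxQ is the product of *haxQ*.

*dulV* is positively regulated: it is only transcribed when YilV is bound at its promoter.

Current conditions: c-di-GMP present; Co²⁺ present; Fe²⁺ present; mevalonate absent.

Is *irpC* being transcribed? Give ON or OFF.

Mevalonate is absent, so YilV is active.
No repressor is bound and YilV is active, so *dulV* is transcribed.
So DulV is produced and active.
With repressor DulV bound, *temT* is not transcribed.
So TemT is not produced.
Fe²⁺ is present, so QuvF is active.
No repressor is bound and QuvF is active, so *haxQ* is transcribed.
So HaxQ is produced and active.
c-di-GMP is present, so QilE is active.
Co²⁺ is present, so BexR is active.
With repressor QilE bound, *irpC* is not transcribed.

OFF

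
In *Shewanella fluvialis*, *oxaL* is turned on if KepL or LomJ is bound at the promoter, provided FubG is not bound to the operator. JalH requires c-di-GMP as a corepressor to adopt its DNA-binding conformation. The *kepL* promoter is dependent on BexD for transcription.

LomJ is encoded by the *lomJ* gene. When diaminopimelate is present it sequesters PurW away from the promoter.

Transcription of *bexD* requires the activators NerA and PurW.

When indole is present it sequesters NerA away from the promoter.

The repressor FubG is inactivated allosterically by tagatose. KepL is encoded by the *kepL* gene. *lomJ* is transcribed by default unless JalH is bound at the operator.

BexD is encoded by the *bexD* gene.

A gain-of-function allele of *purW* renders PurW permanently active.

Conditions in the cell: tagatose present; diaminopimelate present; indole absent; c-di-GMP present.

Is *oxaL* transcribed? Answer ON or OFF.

ON

Tagatose is present, so FubG is inactive.
Indole is absent, so NerA is active.
PurW is constitutively active in this strain.
No repressor is bound and NerA and PurW are active, so *bexD* is transcribed.
So BexD is produced and active.
No repressor is bound and BexD is active, so *kepL* is transcribed.
So KepL is produced and active.
c-di-GMP is present, so JalH is active.
With repressor JalH bound, *lomJ* is not transcribed.
So LomJ is not produced.
Activator KepL is present, so *oxaL* is transcribed.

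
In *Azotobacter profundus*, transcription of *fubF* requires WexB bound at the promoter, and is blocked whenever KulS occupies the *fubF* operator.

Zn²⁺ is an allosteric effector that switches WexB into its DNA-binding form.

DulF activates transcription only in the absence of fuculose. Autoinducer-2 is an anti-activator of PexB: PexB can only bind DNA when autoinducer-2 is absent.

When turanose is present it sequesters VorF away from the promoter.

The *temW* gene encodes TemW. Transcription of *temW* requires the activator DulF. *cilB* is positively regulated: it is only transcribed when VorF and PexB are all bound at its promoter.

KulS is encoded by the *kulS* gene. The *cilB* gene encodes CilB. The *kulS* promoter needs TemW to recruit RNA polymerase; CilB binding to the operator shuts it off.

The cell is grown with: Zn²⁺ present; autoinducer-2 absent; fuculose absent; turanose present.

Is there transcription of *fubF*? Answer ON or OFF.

Zn²⁺ is present, so WexB is active.
Fuculose is absent, so DulF is active.
No repressor is bound and DulF is active, so *temW* is transcribed.
So TemW is produced and active.
Turanose is present, so VorF is inactive.
Autoinducer-2 is absent, so PexB is active.
Required activator VorF is absent, so *cilB* is not transcribed.
So CilB is not produced.
No repressor is bound and TemW is active, so *kulS* is transcribed.
So KulS is produced and active.
With repressor KulS bound, *fubF* is not transcribed.

OFF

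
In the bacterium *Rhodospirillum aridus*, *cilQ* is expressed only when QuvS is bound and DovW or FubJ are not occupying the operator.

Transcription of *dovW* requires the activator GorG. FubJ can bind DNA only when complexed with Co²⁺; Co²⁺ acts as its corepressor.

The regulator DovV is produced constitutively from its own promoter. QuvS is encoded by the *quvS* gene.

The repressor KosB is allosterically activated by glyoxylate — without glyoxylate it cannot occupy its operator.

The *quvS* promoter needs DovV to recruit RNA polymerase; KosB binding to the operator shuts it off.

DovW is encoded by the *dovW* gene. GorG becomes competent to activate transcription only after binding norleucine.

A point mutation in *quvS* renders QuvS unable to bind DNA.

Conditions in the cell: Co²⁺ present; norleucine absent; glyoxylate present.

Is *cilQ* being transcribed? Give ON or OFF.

Norleucine is absent, so GorG is inactive.
Required activator GorG is absent, so *dovW* is not transcribed.
So DovW is not produced.
QuvS is non-functional in this strain, so it has no effect.
Co²⁺ is present, so FubJ is active.
With repressor FubJ bound, *cilQ* is not transcribed.

OFF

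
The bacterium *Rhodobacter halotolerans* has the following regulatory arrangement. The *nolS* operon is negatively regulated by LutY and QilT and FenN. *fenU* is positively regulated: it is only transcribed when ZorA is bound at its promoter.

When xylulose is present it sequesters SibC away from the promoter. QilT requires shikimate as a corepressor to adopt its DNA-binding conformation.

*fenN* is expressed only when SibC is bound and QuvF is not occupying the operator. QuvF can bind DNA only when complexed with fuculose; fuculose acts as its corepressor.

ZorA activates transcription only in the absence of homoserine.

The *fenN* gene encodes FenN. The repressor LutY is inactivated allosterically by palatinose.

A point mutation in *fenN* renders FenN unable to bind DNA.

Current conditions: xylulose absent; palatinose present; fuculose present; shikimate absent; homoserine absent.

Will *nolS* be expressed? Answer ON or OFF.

Palatinose is present, so LutY is inactive.
Shikimate is absent, so QilT is inactive.
FenN is non-functional in this strain, so it has no effect.
With no repressor bound, *nolS* is transcribed.

ON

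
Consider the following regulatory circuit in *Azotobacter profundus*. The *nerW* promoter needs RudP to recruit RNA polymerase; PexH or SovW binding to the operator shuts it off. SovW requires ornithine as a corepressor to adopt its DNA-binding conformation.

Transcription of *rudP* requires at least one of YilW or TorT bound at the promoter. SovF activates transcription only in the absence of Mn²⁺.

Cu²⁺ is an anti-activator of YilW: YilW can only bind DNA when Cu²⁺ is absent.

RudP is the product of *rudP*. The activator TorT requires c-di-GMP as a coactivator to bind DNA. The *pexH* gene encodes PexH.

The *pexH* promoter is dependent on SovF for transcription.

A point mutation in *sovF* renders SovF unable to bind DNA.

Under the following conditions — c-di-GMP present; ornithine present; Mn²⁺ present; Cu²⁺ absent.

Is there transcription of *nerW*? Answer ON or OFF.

Cu²⁺ is absent, so YilW is active.
c-di-GMP is present, so TorT is active.
Activator YilW is present, so *rudP* is transcribed.
So RudP is produced and active.
SovF is non-functional in this strain, so it has no effect.
Required activator SovF is absent, so *pexH* is not transcribed.
So PexH is not produced.
Ornithine is present, so SovW is active.
With repressor SovW bound, *nerW* is not transcribed.

OFF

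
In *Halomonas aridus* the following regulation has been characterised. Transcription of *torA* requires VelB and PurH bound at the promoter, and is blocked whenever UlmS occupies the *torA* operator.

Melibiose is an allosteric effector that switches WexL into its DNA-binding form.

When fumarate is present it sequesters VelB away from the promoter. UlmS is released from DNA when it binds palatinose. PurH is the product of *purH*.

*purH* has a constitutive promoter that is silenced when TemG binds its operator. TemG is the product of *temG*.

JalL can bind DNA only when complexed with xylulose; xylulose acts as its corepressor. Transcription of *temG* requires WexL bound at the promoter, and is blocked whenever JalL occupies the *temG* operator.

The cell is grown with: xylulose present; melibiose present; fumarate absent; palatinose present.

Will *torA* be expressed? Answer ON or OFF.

ON

Fumarate is absent, so VelB is active.
Palatinose is present, so UlmS is inactive.
Melibiose is present, so WexL is active.
Xylulose is present, so JalL is active.
With repressor JalL bound, *temG* is not transcribed.
So TemG is not produced.
With no repressor bound, *purH* is transcribed.
So PurH is produced and active.
No repressor is bound and VelB and PurH are active, so *torA* is transcribed.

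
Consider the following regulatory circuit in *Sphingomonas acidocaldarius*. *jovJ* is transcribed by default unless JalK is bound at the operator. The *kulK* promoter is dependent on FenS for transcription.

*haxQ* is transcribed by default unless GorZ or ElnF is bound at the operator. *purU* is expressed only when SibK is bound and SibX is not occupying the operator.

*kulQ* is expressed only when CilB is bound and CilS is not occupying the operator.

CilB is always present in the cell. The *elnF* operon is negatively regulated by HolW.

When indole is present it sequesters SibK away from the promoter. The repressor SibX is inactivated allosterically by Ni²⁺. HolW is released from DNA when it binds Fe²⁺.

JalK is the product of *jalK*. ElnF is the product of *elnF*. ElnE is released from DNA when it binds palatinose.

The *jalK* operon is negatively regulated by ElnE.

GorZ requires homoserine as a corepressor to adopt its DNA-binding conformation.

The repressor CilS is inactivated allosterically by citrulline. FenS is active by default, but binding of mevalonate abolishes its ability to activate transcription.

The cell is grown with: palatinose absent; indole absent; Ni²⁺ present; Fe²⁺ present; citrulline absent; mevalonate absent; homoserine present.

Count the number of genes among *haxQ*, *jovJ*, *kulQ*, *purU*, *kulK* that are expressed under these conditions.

Homoserine is present, so GorZ is active.
Fe²⁺ is present, so HolW is inactive.
With no repressor bound, *elnF* is transcribed.
So ElnF is produced and active.
With repressor GorZ bound, *haxQ* is not transcribed.
→ *haxQ* is OFF.
Palatinose is absent, so ElnE is active.
With repressor ElnE bound, *jalK* is not transcribed.
So JalK is not produced.
With no repressor bound, *jovJ* is transcribed.
→ *jovJ* is ON.
CilB is produced constitutively and is active.
Citrulline is absent, so CilS is active.
With repressor CilS bound, *kulQ* is not transcribed.
→ *kulQ* is OFF.
Indole is absent, so SibK is active.
Ni²⁺ is present, so SibX is inactive.
No repressor is bound and SibK is active, so *purU* is transcribed.
→ *purU* is ON.
Mevalonate is absent, so FenS is active.
No repressor is bound and FenS is active, so *kulK* is transcribed.
→ *kulK* is ON.
3 of the 5 genes are transcribed.

3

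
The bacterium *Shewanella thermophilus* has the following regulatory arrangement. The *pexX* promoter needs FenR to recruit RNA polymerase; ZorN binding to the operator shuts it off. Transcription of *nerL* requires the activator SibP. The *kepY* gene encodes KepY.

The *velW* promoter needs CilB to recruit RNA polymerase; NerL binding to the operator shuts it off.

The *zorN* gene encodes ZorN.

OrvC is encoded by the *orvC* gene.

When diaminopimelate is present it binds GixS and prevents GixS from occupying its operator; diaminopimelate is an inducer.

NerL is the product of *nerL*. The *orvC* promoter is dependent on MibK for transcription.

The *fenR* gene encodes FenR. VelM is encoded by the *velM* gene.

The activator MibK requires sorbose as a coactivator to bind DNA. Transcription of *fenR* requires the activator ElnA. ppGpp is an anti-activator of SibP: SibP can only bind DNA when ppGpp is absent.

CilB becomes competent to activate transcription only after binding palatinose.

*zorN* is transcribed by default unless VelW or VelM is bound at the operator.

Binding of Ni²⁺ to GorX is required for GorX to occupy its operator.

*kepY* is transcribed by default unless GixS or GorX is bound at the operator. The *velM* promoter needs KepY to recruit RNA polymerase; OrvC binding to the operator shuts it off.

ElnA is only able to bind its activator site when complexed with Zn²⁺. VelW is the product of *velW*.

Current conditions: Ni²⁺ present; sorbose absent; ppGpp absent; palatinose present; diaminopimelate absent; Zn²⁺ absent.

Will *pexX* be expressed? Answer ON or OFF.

Zn²⁺ is absent, so ElnA is inactive.
Required activator ElnA is absent, so *fenR* is not transcribed.
So FenR is not produced.
ppGpp is absent, so SibP is active.
No repressor is bound and SibP is active, so *nerL* is transcribed.
So NerL is produced and active.
Palatinose is present, so CilB is active.
With repressor NerL bound, *velW* is not transcribed.
So VelW is not produced.
Sorbose is absent, so MibK is inactive.
Required activator MibK is absent, so *orvC* is not transcribed.
So OrvC is not produced.
Diaminopimelate is absent, so GixS is active.
Ni²⁺ is present, so GorX is active.
With repressor GixS bound, *kepY* is not transcribed.
So KepY is not produced.
Required activator KepY is absent, so *velM* is not transcribed.
So VelM is not produced.
With no repressor bound, *zorN* is transcribed.
So ZorN is produced and active.
With repressor ZorN bound, *pexX* is not transcribed.

OFF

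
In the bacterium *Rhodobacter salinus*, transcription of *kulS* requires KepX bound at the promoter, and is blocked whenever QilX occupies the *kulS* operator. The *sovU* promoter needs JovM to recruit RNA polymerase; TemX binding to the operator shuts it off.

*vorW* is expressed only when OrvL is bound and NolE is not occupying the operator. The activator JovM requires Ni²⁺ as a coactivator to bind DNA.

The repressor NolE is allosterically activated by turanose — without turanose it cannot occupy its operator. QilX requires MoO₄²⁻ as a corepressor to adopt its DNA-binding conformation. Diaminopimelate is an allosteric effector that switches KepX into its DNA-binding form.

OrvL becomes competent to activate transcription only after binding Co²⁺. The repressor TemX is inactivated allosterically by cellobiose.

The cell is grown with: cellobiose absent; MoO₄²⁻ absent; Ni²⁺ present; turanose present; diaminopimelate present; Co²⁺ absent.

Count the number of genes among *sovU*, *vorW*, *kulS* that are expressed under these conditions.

Ni²⁺ is present, so JovM is active.
Cellobiose is absent, so TemX is active.
With repressor TemX bound, *sovU* is not transcribed.
→ *sovU* is OFF.
Turanose is present, so NolE is active.
Co²⁺ is absent, so OrvL is inactive.
With repressor NolE bound, *vorW* is not transcribed.
→ *vorW* is OFF.
Diaminopimelate is present, so KepX is active.
MoO₄²⁻ is absent, so QilX is inactive.
No repressor is bound and KepX is active, so *kulS* is transcribed.
→ *kulS* is ON.
1 of the 3 genes is transcribed.

1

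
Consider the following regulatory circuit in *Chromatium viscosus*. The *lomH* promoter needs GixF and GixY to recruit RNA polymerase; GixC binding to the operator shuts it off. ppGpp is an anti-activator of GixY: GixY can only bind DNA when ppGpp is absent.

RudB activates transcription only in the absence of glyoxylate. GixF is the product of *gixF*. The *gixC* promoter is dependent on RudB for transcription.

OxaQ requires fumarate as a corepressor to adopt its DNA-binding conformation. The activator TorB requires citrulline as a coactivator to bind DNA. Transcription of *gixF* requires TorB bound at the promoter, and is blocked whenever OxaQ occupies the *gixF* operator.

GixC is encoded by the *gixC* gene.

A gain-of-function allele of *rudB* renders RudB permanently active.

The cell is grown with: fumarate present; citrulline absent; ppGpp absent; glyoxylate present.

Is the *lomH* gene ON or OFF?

OFF

Citrulline is absent, so TorB is inactive.
Fumarate is present, so OxaQ is active.
With repressor OxaQ bound, *gixF* is not transcribed.
So GixF is not produced.
RudB is constitutively active in this strain.
No repressor is bound and RudB is active, so *gixC* is transcribed.
So GixC is produced and active.
ppGpp is absent, so GixY is active.
With repressor GixC bound, *lomH* is not transcribed.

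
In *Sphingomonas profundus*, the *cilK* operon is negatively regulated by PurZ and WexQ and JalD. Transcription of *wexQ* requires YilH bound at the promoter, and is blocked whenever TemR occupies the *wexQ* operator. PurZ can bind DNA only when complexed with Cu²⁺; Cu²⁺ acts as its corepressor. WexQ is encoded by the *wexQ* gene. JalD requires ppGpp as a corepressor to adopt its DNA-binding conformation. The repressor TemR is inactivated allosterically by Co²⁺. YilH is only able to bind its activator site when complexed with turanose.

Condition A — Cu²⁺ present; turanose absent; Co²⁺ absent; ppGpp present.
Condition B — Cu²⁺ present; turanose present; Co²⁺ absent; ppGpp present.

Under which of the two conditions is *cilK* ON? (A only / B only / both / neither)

neither

Condition A:
Cu²⁺ is present, so PurZ is active.
Turanose is absent, so YilH is inactive.
Co²⁺ is absent, so TemR is active.
With repressor TemR bound, *wexQ* is not transcribed.
So WexQ is not produced.
ppGpp is present, so JalD is active.
With repressor PurZ bound, *cilK* is not transcribed.
→ *cilK* is OFF in A.
Condition B:
Cu²⁺ is present, so PurZ is active.
Turanose is present, so YilH is active.
Co²⁺ is absent, so TemR is active.
With repressor TemR bound, *wexQ* is not transcribed.
So WexQ is not produced.
ppGpp is present, so JalD is active.
With repressor PurZ bound, *cilK* is not transcribed.
→ *cilK* is OFF in B.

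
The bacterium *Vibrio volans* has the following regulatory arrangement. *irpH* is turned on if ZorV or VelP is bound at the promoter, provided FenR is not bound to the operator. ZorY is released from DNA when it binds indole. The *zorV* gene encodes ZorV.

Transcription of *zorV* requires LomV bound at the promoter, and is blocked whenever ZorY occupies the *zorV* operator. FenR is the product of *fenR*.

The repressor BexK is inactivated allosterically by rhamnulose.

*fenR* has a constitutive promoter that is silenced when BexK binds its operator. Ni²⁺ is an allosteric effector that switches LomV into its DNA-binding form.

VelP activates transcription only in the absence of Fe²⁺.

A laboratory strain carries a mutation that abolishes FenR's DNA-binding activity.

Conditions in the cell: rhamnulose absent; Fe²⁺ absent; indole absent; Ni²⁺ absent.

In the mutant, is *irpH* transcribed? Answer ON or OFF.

Indole is absent, so ZorY is active.
Ni²⁺ is absent, so LomV is inactive.
With repressor ZorY bound, *zorV* is not transcribed.
So ZorV is not produced.
FenR is non-functional in this strain, so it has no effect.
Fe²⁺ is absent, so VelP is active.
Activator VelP is present, so *irpH* is transcribed.

ON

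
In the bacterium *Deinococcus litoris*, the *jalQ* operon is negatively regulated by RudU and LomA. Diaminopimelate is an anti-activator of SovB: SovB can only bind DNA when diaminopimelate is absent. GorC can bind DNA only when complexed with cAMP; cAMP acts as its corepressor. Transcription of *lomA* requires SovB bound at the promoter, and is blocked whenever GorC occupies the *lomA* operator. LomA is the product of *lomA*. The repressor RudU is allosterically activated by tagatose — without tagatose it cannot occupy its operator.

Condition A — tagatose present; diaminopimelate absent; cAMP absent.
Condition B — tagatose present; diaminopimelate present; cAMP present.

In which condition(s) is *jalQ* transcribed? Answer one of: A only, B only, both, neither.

neither

Condition A:
Tagatose is present, so RudU is active.
Diaminopimelate is absent, so SovB is active.
cAMP is absent, so GorC is inactive.
No repressor is bound and SovB is active, so *lomA* is transcribed.
So LomA is produced and active.
With repressor RudU bound, *jalQ* is not transcribed.
→ *jalQ* is OFF in A.
Condition B:
Tagatose is present, so RudU is active.
Diaminopimelate is present, so SovB is inactive.
cAMP is present, so GorC is active.
With repressor GorC bound, *lomA* is not transcribed.
So LomA is not produced.
With repressor RudU bound, *jalQ* is not transcribed.
→ *jalQ* is OFF in B.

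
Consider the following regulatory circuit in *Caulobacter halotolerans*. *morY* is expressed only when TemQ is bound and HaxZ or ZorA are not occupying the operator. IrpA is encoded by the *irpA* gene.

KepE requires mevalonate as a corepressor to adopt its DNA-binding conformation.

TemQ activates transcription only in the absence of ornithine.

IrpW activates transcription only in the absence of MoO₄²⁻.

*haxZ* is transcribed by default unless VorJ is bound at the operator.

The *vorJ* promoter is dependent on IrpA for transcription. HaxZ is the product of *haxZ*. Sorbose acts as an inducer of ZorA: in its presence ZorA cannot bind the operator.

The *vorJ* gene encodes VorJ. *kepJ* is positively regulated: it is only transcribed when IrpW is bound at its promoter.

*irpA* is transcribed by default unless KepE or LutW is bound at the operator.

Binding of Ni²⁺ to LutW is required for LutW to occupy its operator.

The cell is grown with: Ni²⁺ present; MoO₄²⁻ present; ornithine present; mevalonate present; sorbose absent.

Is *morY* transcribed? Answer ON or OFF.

OFF

Ornithine is present, so TemQ is inactive.
Mevalonate is present, so KepE is active.
Ni²⁺ is present, so LutW is active.
With repressor KepE bound, *irpA* is not transcribed.
So IrpA is not produced.
Required activator IrpA is absent, so *vorJ* is not transcribed.
So VorJ is not produced.
With no repressor bound, *haxZ* is transcribed.
So HaxZ is produced and active.
Sorbose is absent, so ZorA is active.
With repressor HaxZ bound, *morY* is not transcribed.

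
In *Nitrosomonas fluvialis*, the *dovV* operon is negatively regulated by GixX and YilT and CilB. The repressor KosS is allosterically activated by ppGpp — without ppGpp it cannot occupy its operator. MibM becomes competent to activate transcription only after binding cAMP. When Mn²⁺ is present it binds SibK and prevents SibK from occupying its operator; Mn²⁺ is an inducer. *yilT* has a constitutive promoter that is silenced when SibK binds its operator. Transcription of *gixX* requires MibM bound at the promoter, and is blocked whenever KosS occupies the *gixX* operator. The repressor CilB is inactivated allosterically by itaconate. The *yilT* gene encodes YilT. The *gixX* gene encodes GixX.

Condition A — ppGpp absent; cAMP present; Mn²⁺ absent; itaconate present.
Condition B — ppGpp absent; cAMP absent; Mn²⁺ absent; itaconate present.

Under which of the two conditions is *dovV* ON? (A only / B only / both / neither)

Condition A:
ppGpp is absent, so KosS is inactive.
cAMP is present, so MibM is active.
No repressor is bound and MibM is active, so *gixX* is transcribed.
So GixX is produced and active.
Mn²⁺ is absent, so SibK is active.
With repressor SibK bound, *yilT* is not transcribed.
So YilT is not produced.
Itaconate is present, so CilB is inactive.
With repressor GixX bound, *dovV* is not transcribed.
→ *dovV* is OFF in A.
Condition B:
ppGpp is absent, so KosS is inactive.
cAMP is absent, so MibM is inactive.
Required activator MibM is absent, so *gixX* is not transcribed.
So GixX is not produced.
Mn²⁺ is absent, so SibK is active.
With repressor SibK bound, *yilT* is not transcribed.
So YilT is not produced.
Itaconate is present, so CilB is inactive.
With no repressor bound, *dovV* is transcribed.
→ *dovV* is ON in B.

B only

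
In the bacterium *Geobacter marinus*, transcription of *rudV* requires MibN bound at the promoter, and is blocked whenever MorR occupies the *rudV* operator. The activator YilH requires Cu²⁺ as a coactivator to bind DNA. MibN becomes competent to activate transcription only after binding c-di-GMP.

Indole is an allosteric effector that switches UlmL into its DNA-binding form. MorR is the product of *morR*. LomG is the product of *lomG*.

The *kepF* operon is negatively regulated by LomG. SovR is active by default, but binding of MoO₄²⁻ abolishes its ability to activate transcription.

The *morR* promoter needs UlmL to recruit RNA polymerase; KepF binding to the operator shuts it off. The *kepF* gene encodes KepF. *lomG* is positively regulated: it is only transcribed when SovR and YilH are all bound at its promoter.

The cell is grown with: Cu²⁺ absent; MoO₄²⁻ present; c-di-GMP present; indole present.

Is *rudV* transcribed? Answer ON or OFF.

ON

c-di-GMP is present, so MibN is active.
MoO₄²⁻ is present, so SovR is inactive.
Cu²⁺ is absent, so YilH is inactive.
Required activator SovR is absent, so *lomG* is not transcribed.
So LomG is not produced.
With no repressor bound, *kepF* is transcribed.
So KepF is produced and active.
Indole is present, so UlmL is active.
With repressor KepF bound, *morR* is not transcribed.
So MorR is not produced.
No repressor is bound and MibN is active, so *rudV* is transcribed.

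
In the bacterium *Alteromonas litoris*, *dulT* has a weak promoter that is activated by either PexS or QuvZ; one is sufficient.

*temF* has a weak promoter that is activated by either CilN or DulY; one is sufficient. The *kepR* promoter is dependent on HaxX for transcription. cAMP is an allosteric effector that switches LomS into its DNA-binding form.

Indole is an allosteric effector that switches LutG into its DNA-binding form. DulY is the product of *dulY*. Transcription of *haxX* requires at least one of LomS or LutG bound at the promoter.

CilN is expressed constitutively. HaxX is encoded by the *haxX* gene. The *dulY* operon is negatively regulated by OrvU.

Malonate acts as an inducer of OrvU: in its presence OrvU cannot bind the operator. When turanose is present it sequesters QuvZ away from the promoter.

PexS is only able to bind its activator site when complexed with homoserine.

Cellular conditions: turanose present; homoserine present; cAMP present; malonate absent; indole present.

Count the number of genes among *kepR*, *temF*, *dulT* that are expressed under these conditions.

cAMP is present, so LomS is active.
Indole is present, so LutG is active.
Activator LomS is present, so *haxX* is transcribed.
So HaxX is produced and active.
No repressor is bound and HaxX is active, so *kepR* is transcribed.
→ *kepR* is ON.
CilN is produced constitutively and is active.
Malonate is absent, so OrvU is active.
With repressor OrvU bound, *dulY* is not transcribed.
So DulY is not produced.
Activator CilN is present, so *temF* is transcribed.
→ *temF* is ON.
Homoserine is present, so PexS is active.
Turanose is present, so QuvZ is inactive.
Activator PexS is present, so *dulT* is transcribed.
→ *dulT* is ON.
3 of the 3 genes are transcribed.

3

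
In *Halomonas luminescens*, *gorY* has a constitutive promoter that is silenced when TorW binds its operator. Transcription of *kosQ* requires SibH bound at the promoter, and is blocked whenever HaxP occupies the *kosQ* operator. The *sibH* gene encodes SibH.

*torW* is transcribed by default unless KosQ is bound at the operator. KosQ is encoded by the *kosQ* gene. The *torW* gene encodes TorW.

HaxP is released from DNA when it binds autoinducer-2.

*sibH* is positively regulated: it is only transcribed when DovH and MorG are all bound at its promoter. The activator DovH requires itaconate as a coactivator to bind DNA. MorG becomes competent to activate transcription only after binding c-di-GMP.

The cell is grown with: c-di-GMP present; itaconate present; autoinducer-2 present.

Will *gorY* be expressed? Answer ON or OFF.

ON

Itaconate is present, so DovH is active.
c-di-GMP is present, so MorG is active.
No repressor is bound and DovH and MorG are active, so *sibH* is transcribed.
So SibH is produced and active.
Autoinducer-2 is present, so HaxP is inactive.
No repressor is bound and SibH is active, so *kosQ* is transcribed.
So KosQ is produced and active.
With repressor KosQ bound, *torW* is not transcribed.
So TorW is not produced.
With no repressor bound, *gorY* is transcribed.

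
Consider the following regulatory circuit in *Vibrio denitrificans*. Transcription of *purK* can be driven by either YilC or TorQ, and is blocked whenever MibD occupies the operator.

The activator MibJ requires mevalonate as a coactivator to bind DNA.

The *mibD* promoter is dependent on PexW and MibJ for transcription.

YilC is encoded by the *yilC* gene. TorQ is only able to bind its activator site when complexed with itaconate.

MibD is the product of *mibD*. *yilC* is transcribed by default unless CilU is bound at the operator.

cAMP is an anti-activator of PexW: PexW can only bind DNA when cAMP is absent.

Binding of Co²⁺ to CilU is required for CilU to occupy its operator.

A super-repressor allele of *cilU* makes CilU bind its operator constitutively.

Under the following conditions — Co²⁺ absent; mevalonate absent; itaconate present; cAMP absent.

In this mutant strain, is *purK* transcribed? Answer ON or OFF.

ON

CilU is constitutively active in this strain.
With repressor CilU bound, *yilC* is not transcribed.
So YilC is not produced.
cAMP is absent, so PexW is active.
Mevalonate is absent, so MibJ is inactive.
Required activator MibJ is absent, so *mibD* is not transcribed.
So MibD is not produced.
Itaconate is present, so TorQ is active.
Activator TorQ is present, so *purK* is transcribed.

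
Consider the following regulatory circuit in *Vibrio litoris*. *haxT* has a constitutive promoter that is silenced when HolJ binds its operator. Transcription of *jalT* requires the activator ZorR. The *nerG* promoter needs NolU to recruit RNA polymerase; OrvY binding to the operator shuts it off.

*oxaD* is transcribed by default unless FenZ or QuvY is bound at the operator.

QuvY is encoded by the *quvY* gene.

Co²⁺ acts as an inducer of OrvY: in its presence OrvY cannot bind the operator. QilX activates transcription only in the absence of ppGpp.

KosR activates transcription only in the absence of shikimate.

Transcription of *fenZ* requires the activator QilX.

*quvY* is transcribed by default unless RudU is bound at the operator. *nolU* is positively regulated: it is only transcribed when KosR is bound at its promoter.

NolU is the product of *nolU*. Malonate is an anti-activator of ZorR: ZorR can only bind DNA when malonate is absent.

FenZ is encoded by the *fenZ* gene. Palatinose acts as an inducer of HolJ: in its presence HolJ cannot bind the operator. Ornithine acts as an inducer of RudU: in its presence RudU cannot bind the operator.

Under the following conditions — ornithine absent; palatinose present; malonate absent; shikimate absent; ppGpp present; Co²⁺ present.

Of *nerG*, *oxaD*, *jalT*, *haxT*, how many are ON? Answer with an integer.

4

Co²⁺ is present, so OrvY is inactive.
Shikimate is absent, so KosR is active.
No repressor is bound and KosR is active, so *nolU* is transcribed.
So NolU is produced and active.
No repressor is bound and NolU is active, so *nerG* is transcribed.
→ *nerG* is ON.
ppGpp is present, so QilX is inactive.
Required activator QilX is absent, so *fenZ* is not transcribed.
So FenZ is not produced.
Ornithine is absent, so RudU is active.
With repressor RudU bound, *quvY* is not transcribed.
So QuvY is not produced.
With no repressor bound, *oxaD* is transcribed.
→ *oxaD* is ON.
Malonate is absent, so ZorR is active.
No repressor is bound and ZorR is active, so *jalT* is transcribed.
→ *jalT* is ON.
Palatinose is present, so HolJ is inactive.
With no repressor bound, *haxT* is transcribed.
→ *haxT* is ON.
4 of the 4 genes are transcribed.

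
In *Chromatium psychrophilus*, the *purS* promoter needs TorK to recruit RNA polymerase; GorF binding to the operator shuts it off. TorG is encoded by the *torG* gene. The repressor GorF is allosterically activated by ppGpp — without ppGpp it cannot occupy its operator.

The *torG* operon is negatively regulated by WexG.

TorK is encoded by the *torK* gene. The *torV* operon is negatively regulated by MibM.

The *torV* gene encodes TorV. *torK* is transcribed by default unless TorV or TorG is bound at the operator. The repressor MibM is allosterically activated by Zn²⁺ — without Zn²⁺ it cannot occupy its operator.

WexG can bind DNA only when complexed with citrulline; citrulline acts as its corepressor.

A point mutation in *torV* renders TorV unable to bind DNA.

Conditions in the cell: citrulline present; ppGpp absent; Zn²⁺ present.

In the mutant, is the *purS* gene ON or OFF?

ON

TorV is non-functional in this strain, so it has no effect.
Citrulline is present, so WexG is active.
With repressor WexG bound, *torG* is not transcribed.
So TorG is not produced.
With no repressor bound, *torK* is transcribed.
So TorK is produced and active.
ppGpp is absent, so GorF is inactive.
No repressor is bound and TorK is active, so *purS* is transcribed.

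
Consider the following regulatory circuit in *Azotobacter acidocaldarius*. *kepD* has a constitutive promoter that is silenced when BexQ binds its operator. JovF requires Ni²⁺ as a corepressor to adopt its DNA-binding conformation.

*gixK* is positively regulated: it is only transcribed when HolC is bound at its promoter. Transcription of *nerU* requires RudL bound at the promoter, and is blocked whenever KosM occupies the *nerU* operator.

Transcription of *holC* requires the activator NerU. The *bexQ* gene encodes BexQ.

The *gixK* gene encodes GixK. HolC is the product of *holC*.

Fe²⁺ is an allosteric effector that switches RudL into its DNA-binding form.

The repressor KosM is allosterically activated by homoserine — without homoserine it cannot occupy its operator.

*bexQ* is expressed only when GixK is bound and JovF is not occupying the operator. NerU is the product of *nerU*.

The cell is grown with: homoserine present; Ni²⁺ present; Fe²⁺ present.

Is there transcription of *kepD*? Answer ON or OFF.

ON

Fe²⁺ is present, so RudL is active.
Homoserine is present, so KosM is active.
With repressor KosM bound, *nerU* is not transcribed.
So NerU is not produced.
Required activator NerU is absent, so *holC* is not transcribed.
So HolC is not produced.
Required activator HolC is absent, so *gixK* is not transcribed.
So GixK is not produced.
Ni²⁺ is present, so JovF is active.
With repressor JovF bound, *bexQ* is not transcribed.
So BexQ is not produced.
With no repressor bound, *kepD* is transcribed.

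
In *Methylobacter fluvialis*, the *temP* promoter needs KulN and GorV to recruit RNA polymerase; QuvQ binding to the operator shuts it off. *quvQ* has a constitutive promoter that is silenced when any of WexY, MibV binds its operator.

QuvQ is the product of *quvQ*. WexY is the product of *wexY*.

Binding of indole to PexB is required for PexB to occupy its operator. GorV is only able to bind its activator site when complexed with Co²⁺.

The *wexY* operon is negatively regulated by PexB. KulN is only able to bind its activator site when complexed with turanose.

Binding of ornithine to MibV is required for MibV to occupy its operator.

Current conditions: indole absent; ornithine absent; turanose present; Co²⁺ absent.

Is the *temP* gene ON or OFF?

OFF

Indole is absent, so PexB is inactive.
With no repressor bound, *wexY* is transcribed.
So WexY is produced and active.
Ornithine is absent, so MibV is inactive.
With repressor WexY bound, *quvQ* is not transcribed.
So QuvQ is not produced.
Turanose is present, so KulN is active.
Co²⁺ is absent, so GorV is inactive.
Required activator GorV is absent, so *temP* is not transcribed.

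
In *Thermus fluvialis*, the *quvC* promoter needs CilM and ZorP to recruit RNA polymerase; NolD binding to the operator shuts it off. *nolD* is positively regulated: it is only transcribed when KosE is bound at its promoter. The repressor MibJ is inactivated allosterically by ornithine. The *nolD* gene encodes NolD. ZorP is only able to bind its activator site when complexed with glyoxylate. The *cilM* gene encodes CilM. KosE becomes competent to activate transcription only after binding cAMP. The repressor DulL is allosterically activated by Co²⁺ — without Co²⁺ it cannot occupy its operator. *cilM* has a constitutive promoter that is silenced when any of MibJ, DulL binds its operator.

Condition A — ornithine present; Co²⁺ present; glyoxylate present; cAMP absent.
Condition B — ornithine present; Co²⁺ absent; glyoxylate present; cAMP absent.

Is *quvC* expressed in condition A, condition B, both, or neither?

B only

Condition A:
Ornithine is present, so MibJ is inactive.
Co²⁺ is present, so DulL is active.
With repressor DulL bound, *cilM* is not transcribed.
So CilM is not produced.
Glyoxylate is present, so ZorP is active.
cAMP is absent, so KosE is inactive.
Required activator KosE is absent, so *nolD* is not transcribed.
So NolD is not produced.
Required activator CilM is absent, so *quvC* is not transcribed.
→ *quvC* is OFF in A.
Condition B:
Ornithine is present, so MibJ is inactive.
Co²⁺ is absent, so DulL is inactive.
With no repressor bound, *cilM* is transcribed.
So CilM is produced and active.
Glyoxylate is present, so ZorP is active.
cAMP is absent, so KosE is inactive.
Required activator KosE is absent, so *nolD* is not transcribed.
So NolD is not produced.
No repressor is bound and CilM and ZorP are active, so *quvC* is transcribed.
→ *quvC* is ON in B.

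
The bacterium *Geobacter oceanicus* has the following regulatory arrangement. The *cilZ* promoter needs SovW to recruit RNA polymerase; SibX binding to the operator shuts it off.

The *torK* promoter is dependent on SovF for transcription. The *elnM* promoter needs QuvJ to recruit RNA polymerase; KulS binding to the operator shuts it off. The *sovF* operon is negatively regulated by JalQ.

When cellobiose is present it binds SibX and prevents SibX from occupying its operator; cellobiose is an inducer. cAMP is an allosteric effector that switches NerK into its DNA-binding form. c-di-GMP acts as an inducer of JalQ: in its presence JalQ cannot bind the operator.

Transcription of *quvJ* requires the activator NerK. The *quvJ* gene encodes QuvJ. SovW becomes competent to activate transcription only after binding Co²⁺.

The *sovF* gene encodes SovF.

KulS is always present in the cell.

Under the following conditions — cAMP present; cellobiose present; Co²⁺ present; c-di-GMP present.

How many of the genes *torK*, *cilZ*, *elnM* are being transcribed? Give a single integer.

c-di-GMP is present, so JalQ is inactive.
With no repressor bound, *sovF* is transcribed.
So SovF is produced and active.
No repressor is bound and SovF is active, so *torK* is transcribed.
→ *torK* is ON.
Co²⁺ is present, so SovW is active.
Cellobiose is present, so SibX is inactive.
No repressor is bound and SovW is active, so *cilZ* is transcribed.
→ *cilZ* is ON.
KulS is produced constitutively and is active.
cAMP is present, so NerK is active.
No repressor is bound and NerK is active, so *quvJ* is transcribed.
So QuvJ is produced and active.
With repressor KulS bound, *elnM* is not transcribed.
→ *elnM* is OFF.
2 of the 3 genes are transcribed.

2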